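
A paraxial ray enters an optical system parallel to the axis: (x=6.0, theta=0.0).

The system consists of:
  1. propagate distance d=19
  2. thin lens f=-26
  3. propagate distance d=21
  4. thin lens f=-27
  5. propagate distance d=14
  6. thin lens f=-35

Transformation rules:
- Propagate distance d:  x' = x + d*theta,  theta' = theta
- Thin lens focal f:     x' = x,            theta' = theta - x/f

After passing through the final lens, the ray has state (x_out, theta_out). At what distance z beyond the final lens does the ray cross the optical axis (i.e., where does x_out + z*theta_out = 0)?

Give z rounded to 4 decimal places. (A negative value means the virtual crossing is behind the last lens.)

Answer: -16.4811

Derivation:
Initial: x=6.0000 theta=0.0000
After 1 (propagate distance d=19): x=6.0000 theta=0.0000
After 2 (thin lens f=-26): x=6.0000 theta=3/13 (≈0.2308)
After 3 (propagate distance d=21): x=141/13 (≈10.8462) theta=3/13 (≈0.2308)
After 4 (thin lens f=-27): x=141/13 (≈10.8462) theta=74/117 (≈0.6325)
After 5 (propagate distance d=14): x=2305/117 (≈19.7009) theta=74/117 (≈0.6325)
After 6 (thin lens f=-35): x=2305/117 (≈19.7009) theta=979/819 (≈1.1954)
z_focus = -x_out/theta_out = -(2305/117)/(979/819) = -16135/979 ≈ -16.4811
Rounded to 4 decimal places: z = -16.4811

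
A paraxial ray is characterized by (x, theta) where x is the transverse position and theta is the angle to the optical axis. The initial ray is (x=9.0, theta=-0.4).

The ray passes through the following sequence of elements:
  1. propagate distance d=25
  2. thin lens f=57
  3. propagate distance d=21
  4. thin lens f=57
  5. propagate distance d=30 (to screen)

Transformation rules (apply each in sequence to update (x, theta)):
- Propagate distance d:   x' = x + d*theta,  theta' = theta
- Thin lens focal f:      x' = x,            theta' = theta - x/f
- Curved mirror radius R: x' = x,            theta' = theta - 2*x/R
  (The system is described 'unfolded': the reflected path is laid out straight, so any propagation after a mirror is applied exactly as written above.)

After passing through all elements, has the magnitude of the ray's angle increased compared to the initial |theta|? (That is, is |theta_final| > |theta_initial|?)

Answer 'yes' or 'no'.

Initial: x=9.0000 theta=-0.4000
After 1 (propagate distance d=25): x=-1.0000 theta=-0.4000
After 2 (thin lens f=57): x=-1.0000 theta=-109/285 (≈-0.3825)
After 3 (propagate distance d=21): x=-858/95 (≈-9.0316) theta=-109/285 (≈-0.3825)
After 4 (thin lens f=57): x=-858/95 (≈-9.0316) theta=-1213/5415 (≈-0.2240)
After 5 (propagate distance d=30 (to screen)): x=-28432/1805 (≈-15.7518) theta=-1213/5415 (≈-0.2240)
|theta_initial|=0.4000 |theta_final|=1213/5415 (≈0.2240) -> not increased

Answer: no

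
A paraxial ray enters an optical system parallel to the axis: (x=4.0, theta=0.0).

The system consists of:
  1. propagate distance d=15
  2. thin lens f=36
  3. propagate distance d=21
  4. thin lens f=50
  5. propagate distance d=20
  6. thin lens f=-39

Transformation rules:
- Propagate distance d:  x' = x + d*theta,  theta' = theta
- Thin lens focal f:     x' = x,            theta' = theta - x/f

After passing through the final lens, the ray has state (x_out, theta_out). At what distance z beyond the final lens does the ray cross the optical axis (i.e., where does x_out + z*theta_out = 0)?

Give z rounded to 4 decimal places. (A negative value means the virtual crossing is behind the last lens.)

Initial: x=4.0000 theta=0.0000
After 1 (propagate distance d=15): x=4.0000 theta=0.0000
After 2 (thin lens f=36): x=4.0000 theta=-1/9 (≈-0.1111)
After 3 (propagate distance d=21): x=5/3 (≈1.6667) theta=-1/9 (≈-0.1111)
After 4 (thin lens f=50): x=5/3 (≈1.6667) theta=-13/90 (≈-0.1444)
After 5 (propagate distance d=20): x=-11/9 (≈-1.2222) theta=-13/90 (≈-0.1444)
After 6 (thin lens f=-39): x=-11/9 (≈-1.2222) theta=-617/3510 (≈-0.1758)
z_focus = -x_out/theta_out = -(-11/9)/(-617/3510) = -4290/617 ≈ -6.9530
Rounded to 4 decimal places: z = -6.9530

Answer: -6.9530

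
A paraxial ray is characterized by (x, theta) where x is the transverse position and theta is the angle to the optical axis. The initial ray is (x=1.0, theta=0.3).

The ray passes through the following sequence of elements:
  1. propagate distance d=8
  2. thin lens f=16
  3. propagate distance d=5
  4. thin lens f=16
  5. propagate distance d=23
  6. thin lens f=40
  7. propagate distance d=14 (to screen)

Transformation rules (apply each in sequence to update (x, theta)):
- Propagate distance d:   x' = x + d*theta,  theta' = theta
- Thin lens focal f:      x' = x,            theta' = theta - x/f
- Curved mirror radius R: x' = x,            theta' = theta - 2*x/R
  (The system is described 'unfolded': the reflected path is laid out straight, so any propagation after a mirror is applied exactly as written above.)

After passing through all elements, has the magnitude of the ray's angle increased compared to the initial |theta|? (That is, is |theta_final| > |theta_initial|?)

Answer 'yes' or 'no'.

Initial: x=1.0000 theta=0.3000
After 1 (propagate distance d=8): x=3.4000 theta=0.3000
After 2 (thin lens f=16): x=3.4000 theta=0.0875
After 3 (propagate distance d=5): x=3.8375 theta=0.0875
After 4 (thin lens f=16): x=3.8375 theta=-39/256 (≈-0.1523)
After 5 (propagate distance d=23): x=427/1280 (≈0.3336) theta=-39/256 (≈-0.1523)
After 6 (thin lens f=40): x=427/1280 (≈0.3336) theta=-8227/51200 (≈-0.1607)
After 7 (propagate distance d=14 (to screen)): x=-49049/25600 (≈-1.9160) theta=-8227/51200 (≈-0.1607)
|theta_initial|=0.3000 |theta_final|=8227/51200 (≈0.1607) -> not increased

Answer: no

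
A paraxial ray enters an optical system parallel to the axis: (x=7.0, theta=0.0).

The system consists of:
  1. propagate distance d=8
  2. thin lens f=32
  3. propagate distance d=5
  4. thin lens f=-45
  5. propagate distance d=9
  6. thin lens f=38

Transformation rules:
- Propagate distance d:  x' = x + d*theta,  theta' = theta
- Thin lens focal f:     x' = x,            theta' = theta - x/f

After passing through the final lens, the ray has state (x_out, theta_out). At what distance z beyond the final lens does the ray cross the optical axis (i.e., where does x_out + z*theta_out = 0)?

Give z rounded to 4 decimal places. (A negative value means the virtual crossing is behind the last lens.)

Initial: x=7.0000 theta=0.0000
After 1 (propagate distance d=8): x=7.0000 theta=0.0000
After 2 (thin lens f=32): x=7.0000 theta=-7/32 (≈-0.2188)
After 3 (propagate distance d=5): x=189/32 (≈5.9063) theta=-7/32 (≈-0.2188)
After 4 (thin lens f=-45): x=189/32 (≈5.9063) theta=-0.0875
After 5 (propagate distance d=9): x=819/160 (≈5.1188) theta=-0.0875
After 6 (thin lens f=38): x=819/160 (≈5.1188) theta=-1351/6080 (≈-0.2222)
z_focus = -x_out/theta_out = -(819/160)/(-1351/6080) = 4446/193 ≈ 23.0363
Rounded to 4 decimal places: z = 23.0363

Answer: 23.0363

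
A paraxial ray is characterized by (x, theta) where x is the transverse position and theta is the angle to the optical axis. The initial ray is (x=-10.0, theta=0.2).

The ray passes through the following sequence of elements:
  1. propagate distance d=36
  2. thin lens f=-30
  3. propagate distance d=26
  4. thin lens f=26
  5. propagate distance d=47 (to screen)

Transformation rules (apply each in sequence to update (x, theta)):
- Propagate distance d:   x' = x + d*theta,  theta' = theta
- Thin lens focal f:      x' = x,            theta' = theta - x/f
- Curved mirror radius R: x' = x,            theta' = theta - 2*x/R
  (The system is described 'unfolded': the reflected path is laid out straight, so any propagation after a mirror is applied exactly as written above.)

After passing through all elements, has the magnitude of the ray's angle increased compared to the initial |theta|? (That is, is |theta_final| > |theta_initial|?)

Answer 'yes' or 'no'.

Answer: no

Derivation:
Initial: x=-10.0000 theta=0.2000
After 1 (propagate distance d=36): x=-2.8000 theta=0.2000
After 2 (thin lens f=-30): x=-2.8000 theta=8/75 (≈0.1067)
After 3 (propagate distance d=26): x=-2/75 (≈-0.0267) theta=8/75 (≈0.1067)
After 4 (thin lens f=26): x=-2/75 (≈-0.0267) theta=7/65 (≈0.1077)
After 5 (propagate distance d=47 (to screen)): x=4909/975 (≈5.0349) theta=7/65 (≈0.1077)
|theta_initial|=0.2000 |theta_final|=7/65 (≈0.1077) -> not increased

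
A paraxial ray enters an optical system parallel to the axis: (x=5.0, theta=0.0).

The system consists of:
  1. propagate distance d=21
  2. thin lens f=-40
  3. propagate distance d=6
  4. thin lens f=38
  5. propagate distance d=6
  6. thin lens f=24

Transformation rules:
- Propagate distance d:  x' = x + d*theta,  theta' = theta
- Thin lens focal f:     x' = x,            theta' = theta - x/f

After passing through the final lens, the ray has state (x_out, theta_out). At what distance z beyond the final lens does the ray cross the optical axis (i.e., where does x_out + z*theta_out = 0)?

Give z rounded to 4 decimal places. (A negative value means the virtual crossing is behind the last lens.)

Initial: x=5.0000 theta=0.0000
After 1 (propagate distance d=21): x=5.0000 theta=0.0000
After 2 (thin lens f=-40): x=5.0000 theta=0.1250
After 3 (propagate distance d=6): x=5.7500 theta=0.1250
After 4 (thin lens f=38): x=5.7500 theta=-1/38 (≈-0.0263)
After 5 (propagate distance d=6): x=425/76 (≈5.5921) theta=-1/38 (≈-0.0263)
After 6 (thin lens f=24): x=425/76 (≈5.5921) theta=-473/1824 (≈-0.2593)
z_focus = -x_out/theta_out = -(425/76)/(-473/1824) = 10200/473 ≈ 21.5645
Rounded to 4 decimal places: z = 21.5645

Answer: 21.5645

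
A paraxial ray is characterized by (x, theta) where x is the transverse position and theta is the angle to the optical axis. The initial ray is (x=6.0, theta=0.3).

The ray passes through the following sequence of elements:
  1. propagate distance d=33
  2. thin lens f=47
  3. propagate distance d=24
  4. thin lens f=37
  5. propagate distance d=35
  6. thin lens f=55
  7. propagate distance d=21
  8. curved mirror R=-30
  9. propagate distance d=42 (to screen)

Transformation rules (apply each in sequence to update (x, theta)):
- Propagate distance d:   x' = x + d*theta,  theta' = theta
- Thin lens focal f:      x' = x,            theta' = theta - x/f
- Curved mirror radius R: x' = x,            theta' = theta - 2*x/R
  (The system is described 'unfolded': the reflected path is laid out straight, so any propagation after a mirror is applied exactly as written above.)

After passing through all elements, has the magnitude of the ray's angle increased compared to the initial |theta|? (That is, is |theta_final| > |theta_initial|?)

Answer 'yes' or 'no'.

Answer: yes

Derivation:
Initial: x=6.0000 theta=0.3000
After 1 (propagate distance d=33): x=15.9000 theta=0.3000
After 2 (thin lens f=47): x=15.9000 theta=-9/235 (≈-0.0383)
After 3 (propagate distance d=24): x=7041/470 (≈14.9809) theta=-9/235 (≈-0.0383)
After 4 (thin lens f=37): x=7041/470 (≈14.9809) theta=-7707/17390 (≈-0.4432)
After 5 (propagate distance d=35): x=-4614/8695 (≈-0.5306) theta=-7707/17390 (≈-0.4432)
After 6 (thin lens f=55): x=-4614/8695 (≈-0.5306) theta=-414657/956450 (≈-0.4335)
After 7 (propagate distance d=21): x=-196071/20350 (≈-9.6349) theta=-414657/956450 (≈-0.4335)
After 8 (curved mirror R=-30): x=-196071/20350 (≈-9.6349) theta=-2572532/2391125 (≈-1.0759)
After 9 (propagate distance d=42 (to screen)): x=-262169373/4782250 (≈-54.8213) theta=-2572532/2391125 (≈-1.0759)
|theta_initial|=0.3000 |theta_final|=2572532/2391125 (≈1.0759) -> increased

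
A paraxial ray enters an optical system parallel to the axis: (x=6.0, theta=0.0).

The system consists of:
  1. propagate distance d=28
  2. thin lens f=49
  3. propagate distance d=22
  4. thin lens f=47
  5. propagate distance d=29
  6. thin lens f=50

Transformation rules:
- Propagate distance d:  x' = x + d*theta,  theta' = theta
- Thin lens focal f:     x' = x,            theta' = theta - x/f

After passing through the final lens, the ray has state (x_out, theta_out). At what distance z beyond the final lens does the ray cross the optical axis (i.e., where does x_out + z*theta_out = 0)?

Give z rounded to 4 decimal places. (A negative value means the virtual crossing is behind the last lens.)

Answer: -15.5331

Derivation:
Initial: x=6.0000 theta=0.0000
After 1 (propagate distance d=28): x=6.0000 theta=0.0000
After 2 (thin lens f=49): x=6.0000 theta=-6/49 (≈-0.1224)
After 3 (propagate distance d=22): x=162/49 (≈3.3061) theta=-6/49 (≈-0.1224)
After 4 (thin lens f=47): x=162/49 (≈3.3061) theta=-444/2303 (≈-0.1928)
After 5 (propagate distance d=29): x=-5262/2303 (≈-2.2848) theta=-444/2303 (≈-0.1928)
After 6 (thin lens f=50): x=-5262/2303 (≈-2.2848) theta=-8469/57575 (≈-0.1471)
z_focus = -x_out/theta_out = -(-5262/2303)/(-8469/57575) = -43850/2823 ≈ -15.5331
Rounded to 4 decimal places: z = -15.5331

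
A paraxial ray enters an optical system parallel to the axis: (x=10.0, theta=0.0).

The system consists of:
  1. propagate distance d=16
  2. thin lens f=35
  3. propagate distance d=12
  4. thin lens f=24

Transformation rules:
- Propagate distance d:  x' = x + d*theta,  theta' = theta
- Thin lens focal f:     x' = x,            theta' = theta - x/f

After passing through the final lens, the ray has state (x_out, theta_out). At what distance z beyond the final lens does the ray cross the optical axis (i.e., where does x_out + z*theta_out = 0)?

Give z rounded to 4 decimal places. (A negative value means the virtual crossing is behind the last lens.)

Answer: 11.7447

Derivation:
Initial: x=10.0000 theta=0.0000
After 1 (propagate distance d=16): x=10.0000 theta=0.0000
After 2 (thin lens f=35): x=10.0000 theta=-2/7 (≈-0.2857)
After 3 (propagate distance d=12): x=46/7 (≈6.5714) theta=-2/7 (≈-0.2857)
After 4 (thin lens f=24): x=46/7 (≈6.5714) theta=-47/84 (≈-0.5595)
z_focus = -x_out/theta_out = -(46/7)/(-47/84) = 552/47 ≈ 11.7447
Rounded to 4 decimal places: z = 11.7447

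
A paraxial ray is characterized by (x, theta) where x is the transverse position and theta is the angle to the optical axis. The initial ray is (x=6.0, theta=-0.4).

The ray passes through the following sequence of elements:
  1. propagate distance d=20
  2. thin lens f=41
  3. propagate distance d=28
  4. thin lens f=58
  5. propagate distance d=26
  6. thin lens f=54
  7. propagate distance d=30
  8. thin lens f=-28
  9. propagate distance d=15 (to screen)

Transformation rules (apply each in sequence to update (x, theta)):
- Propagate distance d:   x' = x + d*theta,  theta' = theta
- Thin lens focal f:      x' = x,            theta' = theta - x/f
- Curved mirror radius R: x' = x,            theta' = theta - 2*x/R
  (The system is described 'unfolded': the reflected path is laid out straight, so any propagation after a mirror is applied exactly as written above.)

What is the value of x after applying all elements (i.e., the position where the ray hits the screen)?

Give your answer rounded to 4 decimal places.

Answer: -15.3276

Derivation:
Initial: x=6.0000 theta=-0.4000
After 1 (propagate distance d=20): x=-2.0000 theta=-0.4000
After 2 (thin lens f=41): x=-2.0000 theta=-72/205 (≈-0.3512)
After 3 (propagate distance d=28): x=-2426/205 (≈-11.8341) theta=-72/205 (≈-0.3512)
After 4 (thin lens f=58): x=-2426/205 (≈-11.8341) theta=-175/1189 (≈-0.1472)
After 5 (propagate distance d=26): x=-93104/5945 (≈-15.6609) theta=-175/1189 (≈-0.1472)
After 6 (thin lens f=54): x=-93104/5945 (≈-15.6609) theta=22927/160515 (≈0.1428)
After 7 (propagate distance d=30): x=-608666/53505 (≈-11.3759) theta=22927/160515 (≈0.1428)
After 8 (thin lens f=-28): x=-608666/53505 (≈-11.3759) theta=-592021/2247210 (≈-0.2634)
After 9 (propagate distance d=15 (to screen)): x=-3827143/249690 (≈-15.3276) theta=-592021/2247210 (≈-0.2634)
Rounded to 4 decimal places: x = -15.3276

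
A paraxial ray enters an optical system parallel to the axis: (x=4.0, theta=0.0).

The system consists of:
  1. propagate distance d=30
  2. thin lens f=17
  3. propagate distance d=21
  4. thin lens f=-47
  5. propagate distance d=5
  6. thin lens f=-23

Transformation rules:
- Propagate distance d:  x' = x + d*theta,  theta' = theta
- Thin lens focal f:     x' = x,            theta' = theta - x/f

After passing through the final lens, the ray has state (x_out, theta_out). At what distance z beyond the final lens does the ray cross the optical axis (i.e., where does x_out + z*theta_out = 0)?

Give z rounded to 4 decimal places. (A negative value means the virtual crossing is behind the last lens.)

Initial: x=4.0000 theta=0.0000
After 1 (propagate distance d=30): x=4.0000 theta=0.0000
After 2 (thin lens f=17): x=4.0000 theta=-4/17 (≈-0.2353)
After 3 (propagate distance d=21): x=-16/17 (≈-0.9412) theta=-4/17 (≈-0.2353)
After 4 (thin lens f=-47): x=-16/17 (≈-0.9412) theta=-12/47 (≈-0.2553)
After 5 (propagate distance d=5): x=-1772/799 (≈-2.2178) theta=-12/47 (≈-0.2553)
After 6 (thin lens f=-23): x=-1772/799 (≈-2.2178) theta=-6464/18377 (≈-0.3517)
z_focus = -x_out/theta_out = -(-1772/799)/(-6464/18377) = -10189/1616 ≈ -6.3051
Rounded to 4 decimal places: z = -6.3051

Answer: -6.3051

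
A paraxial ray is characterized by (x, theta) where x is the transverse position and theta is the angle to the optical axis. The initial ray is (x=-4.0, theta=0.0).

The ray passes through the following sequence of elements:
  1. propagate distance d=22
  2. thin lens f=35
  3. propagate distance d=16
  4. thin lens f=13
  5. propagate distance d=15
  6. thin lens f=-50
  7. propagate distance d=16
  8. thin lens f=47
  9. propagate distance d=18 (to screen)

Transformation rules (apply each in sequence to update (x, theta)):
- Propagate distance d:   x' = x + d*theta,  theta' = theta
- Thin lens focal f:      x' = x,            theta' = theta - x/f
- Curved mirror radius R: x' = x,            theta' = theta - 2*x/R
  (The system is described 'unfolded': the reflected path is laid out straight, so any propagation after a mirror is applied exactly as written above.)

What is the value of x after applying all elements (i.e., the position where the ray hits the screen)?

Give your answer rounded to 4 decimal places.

Answer: 10.2467

Derivation:
Initial: x=-4.0000 theta=0.0000
After 1 (propagate distance d=22): x=-4.0000 theta=0.0000
After 2 (thin lens f=35): x=-4.0000 theta=4/35 (≈0.1143)
After 3 (propagate distance d=16): x=-76/35 (≈-2.1714) theta=4/35 (≈0.1143)
After 4 (thin lens f=13): x=-76/35 (≈-2.1714) theta=128/455 (≈0.2813)
After 5 (propagate distance d=15): x=932/455 (≈2.0484) theta=128/455 (≈0.2813)
After 6 (thin lens f=-50): x=932/455 (≈2.0484) theta=282/875 (≈0.3223)
After 7 (propagate distance d=16): x=11708/1625 (≈7.2049) theta=282/875 (≈0.3223)
After 8 (thin lens f=47): x=11708/1625 (≈7.2049) theta=90346/534625 (≈0.1690)
After 9 (propagate distance d=18 (to screen)): x=1095632/106925 (≈10.2467) theta=90346/534625 (≈0.1690)
Rounded to 4 decimal places: x = 10.2467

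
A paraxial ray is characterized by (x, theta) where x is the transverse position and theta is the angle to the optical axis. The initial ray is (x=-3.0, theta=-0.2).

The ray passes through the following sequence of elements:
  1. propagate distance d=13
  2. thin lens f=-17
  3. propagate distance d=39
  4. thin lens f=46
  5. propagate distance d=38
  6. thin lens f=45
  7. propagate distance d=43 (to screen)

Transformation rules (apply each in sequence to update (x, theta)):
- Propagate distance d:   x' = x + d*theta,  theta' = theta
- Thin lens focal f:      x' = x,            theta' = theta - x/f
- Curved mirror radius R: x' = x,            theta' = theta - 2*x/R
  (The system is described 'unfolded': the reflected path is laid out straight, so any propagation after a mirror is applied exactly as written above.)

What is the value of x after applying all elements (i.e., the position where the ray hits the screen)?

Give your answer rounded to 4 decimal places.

Initial: x=-3.0000 theta=-0.2000
After 1 (propagate distance d=13): x=-5.6000 theta=-0.2000
After 2 (thin lens f=-17): x=-5.6000 theta=-9/17 (≈-0.5294)
After 3 (propagate distance d=39): x=-2231/85 (≈-26.2471) theta=-9/17 (≈-0.5294)
After 4 (thin lens f=46): x=-2231/85 (≈-26.2471) theta=7/170 (≈0.0412)
After 5 (propagate distance d=38): x=-2098/85 (≈-24.6824) theta=7/170 (≈0.0412)
After 6 (thin lens f=45): x=-2098/85 (≈-24.6824) theta=4511/7650 (≈0.5897)
After 7 (propagate distance d=43 (to screen)): x=5153/7650 (≈0.6736) theta=4511/7650 (≈0.5897)
Rounded to 4 decimal places: x = 0.6736

Answer: 0.6736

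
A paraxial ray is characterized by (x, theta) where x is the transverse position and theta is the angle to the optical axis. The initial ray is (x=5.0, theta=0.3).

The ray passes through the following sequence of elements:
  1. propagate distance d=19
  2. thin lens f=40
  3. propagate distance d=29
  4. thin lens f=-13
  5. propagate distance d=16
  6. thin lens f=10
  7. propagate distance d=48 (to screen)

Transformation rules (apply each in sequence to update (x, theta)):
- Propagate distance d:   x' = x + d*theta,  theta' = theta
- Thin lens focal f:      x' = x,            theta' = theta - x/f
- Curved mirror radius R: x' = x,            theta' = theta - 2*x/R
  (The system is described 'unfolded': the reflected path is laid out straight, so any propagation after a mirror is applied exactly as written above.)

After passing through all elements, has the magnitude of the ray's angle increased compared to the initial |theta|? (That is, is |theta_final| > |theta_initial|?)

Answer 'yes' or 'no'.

Initial: x=5.0000 theta=0.3000
After 1 (propagate distance d=19): x=10.7000 theta=0.3000
After 2 (thin lens f=40): x=10.7000 theta=0.0325
After 3 (propagate distance d=29): x=11.6425 theta=0.0325
After 4 (thin lens f=-13): x=11.6425 theta=2413/2600 (≈0.9281)
After 5 (propagate distance d=16): x=137757/5200 (≈26.4917) theta=2413/2600 (≈0.9281)
After 6 (thin lens f=10): x=137757/5200 (≈26.4917) theta=-89497/52000 (≈-1.7211)
After 7 (propagate distance d=48 (to screen)): x=-1459143/26000 (≈-56.1209) theta=-89497/52000 (≈-1.7211)
|theta_initial|=0.3000 |theta_final|=89497/52000 (≈1.7211) -> increased

Answer: yes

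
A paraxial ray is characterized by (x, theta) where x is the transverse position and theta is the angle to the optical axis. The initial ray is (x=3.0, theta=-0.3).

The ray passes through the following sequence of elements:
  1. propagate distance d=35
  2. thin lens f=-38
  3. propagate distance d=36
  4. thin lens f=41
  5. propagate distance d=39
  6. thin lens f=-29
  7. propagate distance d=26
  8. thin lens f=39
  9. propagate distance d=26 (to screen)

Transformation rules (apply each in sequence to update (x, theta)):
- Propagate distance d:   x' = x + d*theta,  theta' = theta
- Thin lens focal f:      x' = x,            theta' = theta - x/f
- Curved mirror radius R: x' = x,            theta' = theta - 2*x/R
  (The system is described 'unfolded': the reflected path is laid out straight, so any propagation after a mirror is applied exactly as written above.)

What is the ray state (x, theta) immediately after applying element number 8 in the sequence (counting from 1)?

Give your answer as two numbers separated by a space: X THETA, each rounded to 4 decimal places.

Answer: -35.9594 0.3327

Derivation:
Initial: x=3.0000 theta=-0.3000
After 1 (propagate distance d=35): x=-7.5000 theta=-0.3000
After 2 (thin lens f=-38): x=-7.5000 theta=-189/380 (≈-0.4974)
After 3 (propagate distance d=36): x=-4827/190 (≈-25.4053) theta=-189/380 (≈-0.4974)
After 4 (thin lens f=41): x=-4827/190 (≈-25.4053) theta=381/3116 (≈0.1223)
After 5 (propagate distance d=39): x=-321519/15580 (≈-20.6366) theta=381/3116 (≈0.1223)
After 6 (thin lens f=-29): x=-321519/15580 (≈-20.6366) theta=-133137/225910 (≈-0.5893)
After 7 (propagate distance d=26): x=-3249435/90364 (≈-35.9594) theta=-133137/225910 (≈-0.5893)
After 8 (thin lens f=39): x=-3249435/90364 (≈-35.9594) theta=1954163/5873660 (≈0.3327)
Rounded to 4 decimal places: x = -35.9594, theta = 0.3327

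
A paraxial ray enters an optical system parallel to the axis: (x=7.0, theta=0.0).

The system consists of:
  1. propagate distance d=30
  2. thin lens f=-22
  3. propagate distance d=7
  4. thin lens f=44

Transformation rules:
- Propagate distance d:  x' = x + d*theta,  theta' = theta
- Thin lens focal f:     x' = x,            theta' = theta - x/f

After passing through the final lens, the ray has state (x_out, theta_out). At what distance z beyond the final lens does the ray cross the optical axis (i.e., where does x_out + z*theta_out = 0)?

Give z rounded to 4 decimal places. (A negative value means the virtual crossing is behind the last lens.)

Initial: x=7.0000 theta=0.0000
After 1 (propagate distance d=30): x=7.0000 theta=0.0000
After 2 (thin lens f=-22): x=7.0000 theta=7/22 (≈0.3182)
After 3 (propagate distance d=7): x=203/22 (≈9.2273) theta=7/22 (≈0.3182)
After 4 (thin lens f=44): x=203/22 (≈9.2273) theta=105/968 (≈0.1085)
z_focus = -x_out/theta_out = -(203/22)/(105/968) = -1276/15 ≈ -85.0667
Rounded to 4 decimal places: z = -85.0667

Answer: -85.0667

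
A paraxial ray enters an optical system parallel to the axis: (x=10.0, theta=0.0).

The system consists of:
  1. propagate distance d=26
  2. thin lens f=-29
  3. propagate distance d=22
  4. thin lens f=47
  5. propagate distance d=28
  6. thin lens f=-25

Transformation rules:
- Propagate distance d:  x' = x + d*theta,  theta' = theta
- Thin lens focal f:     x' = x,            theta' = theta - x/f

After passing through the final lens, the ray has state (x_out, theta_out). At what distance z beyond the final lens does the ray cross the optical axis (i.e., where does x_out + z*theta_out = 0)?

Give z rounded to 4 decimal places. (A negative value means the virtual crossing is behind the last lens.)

Initial: x=10.0000 theta=0.0000
After 1 (propagate distance d=26): x=10.0000 theta=0.0000
After 2 (thin lens f=-29): x=10.0000 theta=10/29 (≈0.3448)
After 3 (propagate distance d=22): x=510/29 (≈17.5862) theta=10/29 (≈0.3448)
After 4 (thin lens f=47): x=510/29 (≈17.5862) theta=-40/1363 (≈-0.0293)
After 5 (propagate distance d=28): x=22850/1363 (≈16.7645) theta=-40/1363 (≈-0.0293)
After 6 (thin lens f=-25): x=22850/1363 (≈16.7645) theta=874/1363 (≈0.6412)
z_focus = -x_out/theta_out = -(22850/1363)/(874/1363) = -11425/437 ≈ -26.1442
Rounded to 4 decimal places: z = -26.1442

Answer: -26.1442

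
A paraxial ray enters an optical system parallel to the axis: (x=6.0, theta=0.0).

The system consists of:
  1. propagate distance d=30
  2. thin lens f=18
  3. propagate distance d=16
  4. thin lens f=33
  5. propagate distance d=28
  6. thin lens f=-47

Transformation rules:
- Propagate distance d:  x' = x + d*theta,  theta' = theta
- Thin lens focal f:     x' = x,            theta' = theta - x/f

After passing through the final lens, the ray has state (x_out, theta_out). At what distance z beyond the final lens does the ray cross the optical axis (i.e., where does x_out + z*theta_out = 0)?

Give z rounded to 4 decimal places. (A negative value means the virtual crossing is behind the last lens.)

Answer: -16.7870

Derivation:
Initial: x=6.0000 theta=0.0000
After 1 (propagate distance d=30): x=6.0000 theta=0.0000
After 2 (thin lens f=18): x=6.0000 theta=-1/3 (≈-0.3333)
After 3 (propagate distance d=16): x=2/3 (≈0.6667) theta=-1/3 (≈-0.3333)
After 4 (thin lens f=33): x=2/3 (≈0.6667) theta=-35/99 (≈-0.3535)
After 5 (propagate distance d=28): x=-914/99 (≈-9.2323) theta=-35/99 (≈-0.3535)
After 6 (thin lens f=-47): x=-914/99 (≈-9.2323) theta=-853/1551 (≈-0.5500)
z_focus = -x_out/theta_out = -(-914/99)/(-853/1551) = -42958/2559 ≈ -16.7870
Rounded to 4 decimal places: z = -16.7870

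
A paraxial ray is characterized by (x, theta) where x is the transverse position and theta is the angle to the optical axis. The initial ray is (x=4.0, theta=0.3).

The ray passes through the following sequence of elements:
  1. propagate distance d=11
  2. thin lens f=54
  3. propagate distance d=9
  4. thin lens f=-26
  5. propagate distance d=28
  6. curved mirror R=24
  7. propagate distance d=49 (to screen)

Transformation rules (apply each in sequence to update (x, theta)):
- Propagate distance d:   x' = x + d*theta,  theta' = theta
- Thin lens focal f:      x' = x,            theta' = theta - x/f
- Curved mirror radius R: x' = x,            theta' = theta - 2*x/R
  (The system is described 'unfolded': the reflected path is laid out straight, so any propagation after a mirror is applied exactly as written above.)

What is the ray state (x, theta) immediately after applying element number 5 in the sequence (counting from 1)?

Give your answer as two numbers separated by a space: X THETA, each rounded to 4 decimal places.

Answer: 22.8571 0.5026

Derivation:
Initial: x=4.0000 theta=0.3000
After 1 (propagate distance d=11): x=7.3000 theta=0.3000
After 2 (thin lens f=54): x=7.3000 theta=89/540 (≈0.1648)
After 3 (propagate distance d=9): x=527/60 (≈8.7833) theta=89/540 (≈0.1648)
After 4 (thin lens f=-26): x=527/60 (≈8.7833) theta=7057/14040 (≈0.5026)
After 5 (propagate distance d=28): x=160457/7020 (≈22.8571) theta=7057/14040 (≈0.5026)
Rounded to 4 decimal places: x = 22.8571, theta = 0.5026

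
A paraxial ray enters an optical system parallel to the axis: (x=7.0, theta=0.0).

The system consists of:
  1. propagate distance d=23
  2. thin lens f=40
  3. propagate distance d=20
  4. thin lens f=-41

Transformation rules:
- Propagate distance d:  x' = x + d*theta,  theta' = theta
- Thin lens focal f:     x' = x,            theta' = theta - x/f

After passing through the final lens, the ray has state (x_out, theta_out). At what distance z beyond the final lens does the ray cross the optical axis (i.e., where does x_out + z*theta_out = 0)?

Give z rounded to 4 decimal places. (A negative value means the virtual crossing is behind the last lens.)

Initial: x=7.0000 theta=0.0000
After 1 (propagate distance d=23): x=7.0000 theta=0.0000
After 2 (thin lens f=40): x=7.0000 theta=-0.1750
After 3 (propagate distance d=20): x=3.5000 theta=-0.1750
After 4 (thin lens f=-41): x=3.5000 theta=-147/1640 (≈-0.0896)
z_focus = -x_out/theta_out = -(3.5000)/(-147/1640) = 820/21 ≈ 39.0476
Rounded to 4 decimal places: z = 39.0476

Answer: 39.0476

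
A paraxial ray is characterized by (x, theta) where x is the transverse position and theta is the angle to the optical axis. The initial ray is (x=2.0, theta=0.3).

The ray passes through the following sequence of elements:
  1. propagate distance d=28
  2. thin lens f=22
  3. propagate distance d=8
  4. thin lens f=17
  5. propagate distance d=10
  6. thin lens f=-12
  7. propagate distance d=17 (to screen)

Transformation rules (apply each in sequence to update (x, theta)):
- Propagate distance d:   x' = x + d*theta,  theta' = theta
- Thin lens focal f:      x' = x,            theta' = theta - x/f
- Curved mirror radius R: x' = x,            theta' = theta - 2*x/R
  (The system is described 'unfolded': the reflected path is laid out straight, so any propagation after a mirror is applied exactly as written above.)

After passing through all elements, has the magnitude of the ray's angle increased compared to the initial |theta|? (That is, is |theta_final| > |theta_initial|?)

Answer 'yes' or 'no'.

Initial: x=2.0000 theta=0.3000
After 1 (propagate distance d=28): x=10.4000 theta=0.3000
After 2 (thin lens f=22): x=10.4000 theta=-19/110 (≈-0.1727)
After 3 (propagate distance d=8): x=496/55 (≈9.0182) theta=-19/110 (≈-0.1727)
After 4 (thin lens f=17): x=496/55 (≈9.0182) theta=-263/374 (≈-0.7032)
After 5 (propagate distance d=10): x=1857/935 (≈1.9861) theta=-263/374 (≈-0.7032)
After 6 (thin lens f=-12): x=1857/935 (≈1.9861) theta=-2011/3740 (≈-0.5377)
After 7 (propagate distance d=17 (to screen)): x=-26759/3740 (≈-7.1548) theta=-2011/3740 (≈-0.5377)
|theta_initial|=0.3000 |theta_final|=2011/3740 (≈0.5377) -> increased

Answer: yes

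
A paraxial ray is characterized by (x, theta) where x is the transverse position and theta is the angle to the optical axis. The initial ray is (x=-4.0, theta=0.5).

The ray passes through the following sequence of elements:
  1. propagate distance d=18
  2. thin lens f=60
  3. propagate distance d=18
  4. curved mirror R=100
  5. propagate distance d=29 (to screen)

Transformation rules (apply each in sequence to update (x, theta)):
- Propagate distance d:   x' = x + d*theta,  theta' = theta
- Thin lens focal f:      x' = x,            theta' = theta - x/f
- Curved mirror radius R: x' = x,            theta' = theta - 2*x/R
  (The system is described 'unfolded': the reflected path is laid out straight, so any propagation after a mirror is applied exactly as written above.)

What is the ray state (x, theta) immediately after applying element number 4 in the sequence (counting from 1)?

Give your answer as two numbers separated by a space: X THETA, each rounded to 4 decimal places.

Initial: x=-4.0000 theta=0.5000
After 1 (propagate distance d=18): x=5.0000 theta=0.5000
After 2 (thin lens f=60): x=5.0000 theta=5/12 (≈0.4167)
After 3 (propagate distance d=18): x=12.5000 theta=5/12 (≈0.4167)
After 4 (curved mirror R=100): x=12.5000 theta=1/6 (≈0.1667)
Rounded to 4 decimal places: x = 12.5000, theta = 0.1667

Answer: 12.5000 0.1667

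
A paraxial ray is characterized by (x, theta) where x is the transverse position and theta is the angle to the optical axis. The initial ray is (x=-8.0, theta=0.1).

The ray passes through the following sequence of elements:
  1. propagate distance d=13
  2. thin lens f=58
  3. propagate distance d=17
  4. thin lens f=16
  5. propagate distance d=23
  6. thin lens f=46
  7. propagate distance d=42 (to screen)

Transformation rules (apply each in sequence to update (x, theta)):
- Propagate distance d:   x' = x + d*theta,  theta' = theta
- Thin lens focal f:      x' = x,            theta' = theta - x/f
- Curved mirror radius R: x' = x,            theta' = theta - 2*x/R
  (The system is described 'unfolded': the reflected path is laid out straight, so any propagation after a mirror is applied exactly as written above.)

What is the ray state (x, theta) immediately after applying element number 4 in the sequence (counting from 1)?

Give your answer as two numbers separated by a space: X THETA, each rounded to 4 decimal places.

Initial: x=-8.0000 theta=0.1000
After 1 (propagate distance d=13): x=-6.7000 theta=0.1000
After 2 (thin lens f=58): x=-6.7000 theta=25/116 (≈0.2155)
After 3 (propagate distance d=17): x=-1761/580 (≈-3.0362) theta=25/116 (≈0.2155)
After 4 (thin lens f=16): x=-1761/580 (≈-3.0362) theta=3761/9280 (≈0.4053)
Rounded to 4 decimal places: x = -3.0362, theta = 0.4053

Answer: -3.0362 0.4053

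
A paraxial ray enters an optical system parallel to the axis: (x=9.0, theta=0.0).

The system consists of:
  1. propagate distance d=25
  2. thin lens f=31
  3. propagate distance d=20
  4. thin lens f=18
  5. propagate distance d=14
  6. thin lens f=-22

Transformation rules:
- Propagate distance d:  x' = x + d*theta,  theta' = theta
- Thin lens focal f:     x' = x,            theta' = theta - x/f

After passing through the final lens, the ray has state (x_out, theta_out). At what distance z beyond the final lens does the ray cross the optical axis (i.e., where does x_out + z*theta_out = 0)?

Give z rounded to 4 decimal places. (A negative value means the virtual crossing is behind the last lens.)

Answer: -5.4090

Derivation:
Initial: x=9.0000 theta=0.0000
After 1 (propagate distance d=25): x=9.0000 theta=0.0000
After 2 (thin lens f=31): x=9.0000 theta=-9/31 (≈-0.2903)
After 3 (propagate distance d=20): x=99/31 (≈3.1935) theta=-9/31 (≈-0.2903)
After 4 (thin lens f=18): x=99/31 (≈3.1935) theta=-29/62 (≈-0.4677)
After 5 (propagate distance d=14): x=-104/31 (≈-3.3548) theta=-29/62 (≈-0.4677)
After 6 (thin lens f=-22): x=-104/31 (≈-3.3548) theta=-423/682 (≈-0.6202)
z_focus = -x_out/theta_out = -(-104/31)/(-423/682) = -2288/423 ≈ -5.4090
Rounded to 4 decimal places: z = -5.4090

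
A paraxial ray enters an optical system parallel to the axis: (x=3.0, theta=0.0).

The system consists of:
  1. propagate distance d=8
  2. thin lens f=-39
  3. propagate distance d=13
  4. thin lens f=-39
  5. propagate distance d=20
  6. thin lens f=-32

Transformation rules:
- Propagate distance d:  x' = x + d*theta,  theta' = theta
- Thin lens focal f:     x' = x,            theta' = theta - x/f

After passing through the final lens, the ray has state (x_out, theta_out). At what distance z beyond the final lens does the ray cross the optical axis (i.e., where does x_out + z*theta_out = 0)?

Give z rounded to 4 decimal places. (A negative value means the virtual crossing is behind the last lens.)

Initial: x=3.0000 theta=0.0000
After 1 (propagate distance d=8): x=3.0000 theta=0.0000
After 2 (thin lens f=-39): x=3.0000 theta=1/13 (≈0.0769)
After 3 (propagate distance d=13): x=4.0000 theta=1/13 (≈0.0769)
After 4 (thin lens f=-39): x=4.0000 theta=7/39 (≈0.1795)
After 5 (propagate distance d=20): x=296/39 (≈7.5897) theta=7/39 (≈0.1795)
After 6 (thin lens f=-32): x=296/39 (≈7.5897) theta=5/12 (≈0.4167)
z_focus = -x_out/theta_out = -(296/39)/(5/12) = -1184/65 ≈ -18.2154
Rounded to 4 decimal places: z = -18.2154

Answer: -18.2154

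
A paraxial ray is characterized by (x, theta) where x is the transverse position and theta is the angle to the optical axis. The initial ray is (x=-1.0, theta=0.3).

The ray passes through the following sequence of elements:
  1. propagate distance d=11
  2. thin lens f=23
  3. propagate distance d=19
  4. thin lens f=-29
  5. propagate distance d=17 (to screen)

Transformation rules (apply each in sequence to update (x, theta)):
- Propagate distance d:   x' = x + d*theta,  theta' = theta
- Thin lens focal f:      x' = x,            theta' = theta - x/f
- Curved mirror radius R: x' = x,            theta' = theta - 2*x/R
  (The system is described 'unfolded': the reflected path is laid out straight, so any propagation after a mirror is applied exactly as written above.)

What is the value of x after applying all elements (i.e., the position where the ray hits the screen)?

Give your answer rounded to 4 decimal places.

Answer: 13.0759

Derivation:
Initial: x=-1.0000 theta=0.3000
After 1 (propagate distance d=11): x=2.3000 theta=0.3000
After 2 (thin lens f=23): x=2.3000 theta=0.2000
After 3 (propagate distance d=19): x=6.1000 theta=0.2000
After 4 (thin lens f=-29): x=6.1000 theta=119/290 (≈0.4103)
After 5 (propagate distance d=17 (to screen)): x=1896/145 (≈13.0759) theta=119/290 (≈0.4103)
Rounded to 4 decimal places: x = 13.0759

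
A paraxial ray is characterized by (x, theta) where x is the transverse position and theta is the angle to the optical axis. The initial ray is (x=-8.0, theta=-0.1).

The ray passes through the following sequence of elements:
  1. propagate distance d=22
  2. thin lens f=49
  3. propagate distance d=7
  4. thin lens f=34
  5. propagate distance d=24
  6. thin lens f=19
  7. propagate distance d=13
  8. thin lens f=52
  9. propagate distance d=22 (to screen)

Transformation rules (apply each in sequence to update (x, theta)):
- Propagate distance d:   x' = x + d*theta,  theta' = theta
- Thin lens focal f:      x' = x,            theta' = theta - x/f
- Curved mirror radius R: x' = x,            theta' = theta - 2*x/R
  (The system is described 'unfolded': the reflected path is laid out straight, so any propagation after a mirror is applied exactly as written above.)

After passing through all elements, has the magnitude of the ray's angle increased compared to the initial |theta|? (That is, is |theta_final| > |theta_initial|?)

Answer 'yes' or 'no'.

Initial: x=-8.0000 theta=-0.1000
After 1 (propagate distance d=22): x=-10.2000 theta=-0.1000
After 2 (thin lens f=49): x=-10.2000 theta=53/490 (≈0.1082)
After 3 (propagate distance d=7): x=-661/70 (≈-9.4429) theta=53/490 (≈0.1082)
After 4 (thin lens f=34): x=-661/70 (≈-9.4429) theta=6429/16660 (≈0.3859)
After 5 (propagate distance d=24): x=-1511/8330 (≈-0.1814) theta=6429/16660 (≈0.3859)
After 6 (thin lens f=19): x=-1511/8330 (≈-0.1814) theta=125173/316540 (≈0.3954)
After 7 (propagate distance d=13): x=92343/18620 (≈4.9593) theta=125173/316540 (≈0.3954)
After 8 (thin lens f=52): x=92343/18620 (≈4.9593) theta=141119/470288 (≈0.3001)
After 9 (propagate distance d=22 (to screen)): x=95146421/8230040 (≈11.5609) theta=141119/470288 (≈0.3001)
|theta_initial|=0.1000 |theta_final|=141119/470288 (≈0.3001) -> increased

Answer: yes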